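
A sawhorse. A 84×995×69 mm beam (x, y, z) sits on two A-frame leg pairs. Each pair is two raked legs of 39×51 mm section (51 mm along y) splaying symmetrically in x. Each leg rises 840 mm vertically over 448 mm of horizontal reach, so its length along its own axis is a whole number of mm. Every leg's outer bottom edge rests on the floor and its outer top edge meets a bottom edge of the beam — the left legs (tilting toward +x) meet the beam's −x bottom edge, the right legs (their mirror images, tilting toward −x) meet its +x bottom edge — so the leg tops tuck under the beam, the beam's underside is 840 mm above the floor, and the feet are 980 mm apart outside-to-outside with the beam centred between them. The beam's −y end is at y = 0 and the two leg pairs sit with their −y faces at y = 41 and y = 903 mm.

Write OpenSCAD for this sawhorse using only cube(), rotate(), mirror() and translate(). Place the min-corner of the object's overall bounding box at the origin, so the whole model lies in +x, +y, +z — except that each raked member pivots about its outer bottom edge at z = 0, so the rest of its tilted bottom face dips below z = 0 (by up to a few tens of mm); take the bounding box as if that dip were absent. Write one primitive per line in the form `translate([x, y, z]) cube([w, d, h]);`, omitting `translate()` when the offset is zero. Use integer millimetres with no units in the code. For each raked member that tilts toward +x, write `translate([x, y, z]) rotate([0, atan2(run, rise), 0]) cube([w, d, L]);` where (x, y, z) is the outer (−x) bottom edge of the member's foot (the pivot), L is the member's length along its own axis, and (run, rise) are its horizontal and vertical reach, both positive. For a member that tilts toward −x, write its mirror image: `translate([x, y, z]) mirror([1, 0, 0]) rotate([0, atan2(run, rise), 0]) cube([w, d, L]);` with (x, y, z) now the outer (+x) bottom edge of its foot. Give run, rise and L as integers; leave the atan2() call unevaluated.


translate([448, 0, 840]) cube([84, 995, 69]);
translate([0, 41, 0]) rotate([0, atan2(448, 840), 0]) cube([39, 51, 952]);
translate([980, 41, 0]) mirror([1, 0, 0]) rotate([0, atan2(448, 840), 0]) cube([39, 51, 952]);
translate([0, 903, 0]) rotate([0, atan2(448, 840), 0]) cube([39, 51, 952]);
translate([980, 903, 0]) mirror([1, 0, 0]) rotate([0, atan2(448, 840), 0]) cube([39, 51, 952]);


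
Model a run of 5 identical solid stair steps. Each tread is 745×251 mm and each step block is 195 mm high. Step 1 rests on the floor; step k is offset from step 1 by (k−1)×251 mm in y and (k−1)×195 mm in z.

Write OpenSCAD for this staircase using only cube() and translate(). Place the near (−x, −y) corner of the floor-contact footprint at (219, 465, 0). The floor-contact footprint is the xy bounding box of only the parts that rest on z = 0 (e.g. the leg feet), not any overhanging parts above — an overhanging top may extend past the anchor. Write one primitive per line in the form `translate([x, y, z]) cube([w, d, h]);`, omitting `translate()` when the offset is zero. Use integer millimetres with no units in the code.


translate([219, 465, 0]) cube([745, 251, 195]);
translate([219, 716, 195]) cube([745, 251, 195]);
translate([219, 967, 390]) cube([745, 251, 195]);
translate([219, 1218, 585]) cube([745, 251, 195]);
translate([219, 1469, 780]) cube([745, 251, 195]);


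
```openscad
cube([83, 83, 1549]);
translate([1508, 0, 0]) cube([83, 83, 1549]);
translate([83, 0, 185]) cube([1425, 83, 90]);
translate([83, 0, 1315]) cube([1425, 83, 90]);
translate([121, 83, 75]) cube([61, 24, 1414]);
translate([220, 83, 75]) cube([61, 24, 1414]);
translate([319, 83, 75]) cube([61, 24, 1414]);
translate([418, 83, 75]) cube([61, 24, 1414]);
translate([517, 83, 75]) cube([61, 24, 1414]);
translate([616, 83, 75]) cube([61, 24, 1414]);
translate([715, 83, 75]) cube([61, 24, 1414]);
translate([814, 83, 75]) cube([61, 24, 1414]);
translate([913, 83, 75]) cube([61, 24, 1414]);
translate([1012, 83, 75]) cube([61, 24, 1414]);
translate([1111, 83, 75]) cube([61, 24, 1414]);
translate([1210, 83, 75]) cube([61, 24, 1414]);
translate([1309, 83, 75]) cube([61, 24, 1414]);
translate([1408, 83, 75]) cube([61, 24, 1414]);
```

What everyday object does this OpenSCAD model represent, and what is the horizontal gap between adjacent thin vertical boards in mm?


A fence section. The picket gap is 38 mm.

Two posts, two rails, 14 pickets — a fence section. Span 1425 mm holds 14 pickets of 61 mm with 15 equal gaps: ⌊(1425 − 14·61) / 15⌋ = 38 mm.


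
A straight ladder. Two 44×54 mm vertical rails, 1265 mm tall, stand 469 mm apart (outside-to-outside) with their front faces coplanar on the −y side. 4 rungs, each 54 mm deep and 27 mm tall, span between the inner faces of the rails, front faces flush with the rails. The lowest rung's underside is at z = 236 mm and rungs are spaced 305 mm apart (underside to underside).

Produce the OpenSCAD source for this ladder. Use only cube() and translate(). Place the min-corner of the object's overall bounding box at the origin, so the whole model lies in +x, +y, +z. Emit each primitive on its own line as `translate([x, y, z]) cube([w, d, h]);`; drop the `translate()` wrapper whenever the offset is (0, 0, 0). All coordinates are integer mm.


// rung span = 469 - 2*44 = 381
// rung[k] z = 236 + k*305
cube([44, 54, 1265]);
translate([425, 0, 0]) cube([44, 54, 1265]);
translate([44, 0, 236]) cube([381, 54, 27]);
translate([44, 0, 541]) cube([381, 54, 27]);
translate([44, 0, 846]) cube([381, 54, 27]);
translate([44, 0, 1151]) cube([381, 54, 27]);


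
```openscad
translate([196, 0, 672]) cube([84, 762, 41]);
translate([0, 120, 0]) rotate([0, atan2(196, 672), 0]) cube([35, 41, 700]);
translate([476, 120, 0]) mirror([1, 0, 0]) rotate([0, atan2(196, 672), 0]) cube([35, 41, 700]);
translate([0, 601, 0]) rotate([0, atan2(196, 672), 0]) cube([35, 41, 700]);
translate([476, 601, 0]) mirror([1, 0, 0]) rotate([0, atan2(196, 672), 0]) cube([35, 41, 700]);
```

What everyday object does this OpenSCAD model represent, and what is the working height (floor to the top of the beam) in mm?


A sawhorse. The overall height is 713 mm.

A beam across two mirrored pairs of raked legs — a sawhorse. The beam's underside is at z = 672 (matching the legs' vertical rise in atan2(196, 672)) and the beam is 41 mm tall, so its top is at 672 + 41 = 713 mm. The raked legs top out at the beam's underside, so that is the highest point.


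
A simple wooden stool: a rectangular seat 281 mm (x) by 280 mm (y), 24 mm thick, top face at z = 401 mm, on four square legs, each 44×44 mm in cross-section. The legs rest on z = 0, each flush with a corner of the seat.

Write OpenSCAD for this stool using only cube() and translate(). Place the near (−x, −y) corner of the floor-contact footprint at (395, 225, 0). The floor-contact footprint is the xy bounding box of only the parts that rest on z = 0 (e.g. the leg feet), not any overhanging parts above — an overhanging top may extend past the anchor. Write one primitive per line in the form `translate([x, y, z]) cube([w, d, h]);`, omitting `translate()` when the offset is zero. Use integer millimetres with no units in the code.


translate([395, 225, 377]) cube([281, 280, 24]);
translate([395, 225, 0]) cube([44, 44, 377]);
translate([632, 225, 0]) cube([44, 44, 377]);
translate([395, 461, 0]) cube([44, 44, 377]);
translate([632, 461, 0]) cube([44, 44, 377]);


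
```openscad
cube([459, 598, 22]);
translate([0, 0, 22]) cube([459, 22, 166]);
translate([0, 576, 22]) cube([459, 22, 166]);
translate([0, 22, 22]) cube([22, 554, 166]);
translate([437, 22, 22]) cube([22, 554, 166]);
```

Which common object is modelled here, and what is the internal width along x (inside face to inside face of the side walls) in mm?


An open box. The internal width is 415 mm.

A 459×598 base slab with four walls standing on it — an open box. The base is 459 mm wide and the walls are 22 mm thick, so the internal width is 459 − 2 × 22 = 415 mm.


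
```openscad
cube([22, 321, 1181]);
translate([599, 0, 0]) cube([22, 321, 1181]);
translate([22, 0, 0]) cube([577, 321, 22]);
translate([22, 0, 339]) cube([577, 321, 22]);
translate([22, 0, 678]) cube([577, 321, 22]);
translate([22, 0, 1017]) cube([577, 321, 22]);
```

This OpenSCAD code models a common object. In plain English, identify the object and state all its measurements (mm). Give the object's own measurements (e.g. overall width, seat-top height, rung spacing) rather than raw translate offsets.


An open bookshelf. Two side panels, each 22 mm thick, 321 mm deep and 1181 mm tall, stand 621 mm apart (outside-to-outside). Between them sit 4 shelves, each 22 mm thick and 321 mm deep, spanning the full gap between the sides. The bottom shelf rests on the floor (its underside at z = 0) and the clear gap between one shelf's top and the next shelf's underside is 317 mm.


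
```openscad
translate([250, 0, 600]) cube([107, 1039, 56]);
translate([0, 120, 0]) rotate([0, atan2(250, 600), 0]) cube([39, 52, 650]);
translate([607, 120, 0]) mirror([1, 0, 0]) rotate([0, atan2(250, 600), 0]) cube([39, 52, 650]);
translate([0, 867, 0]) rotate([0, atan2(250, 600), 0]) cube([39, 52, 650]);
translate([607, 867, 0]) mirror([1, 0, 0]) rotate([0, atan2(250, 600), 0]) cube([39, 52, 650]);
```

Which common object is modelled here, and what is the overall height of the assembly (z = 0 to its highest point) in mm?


A sawhorse. The overall height is 656 mm.

A beam across two mirrored pairs of raked legs — a sawhorse. The beam's underside is at z = 600 (matching the legs' vertical rise in atan2(250, 600)) and the beam is 56 mm tall, so its top is at 600 + 56 = 656 mm. The raked legs top out at the beam's underside, so that is the highest point.


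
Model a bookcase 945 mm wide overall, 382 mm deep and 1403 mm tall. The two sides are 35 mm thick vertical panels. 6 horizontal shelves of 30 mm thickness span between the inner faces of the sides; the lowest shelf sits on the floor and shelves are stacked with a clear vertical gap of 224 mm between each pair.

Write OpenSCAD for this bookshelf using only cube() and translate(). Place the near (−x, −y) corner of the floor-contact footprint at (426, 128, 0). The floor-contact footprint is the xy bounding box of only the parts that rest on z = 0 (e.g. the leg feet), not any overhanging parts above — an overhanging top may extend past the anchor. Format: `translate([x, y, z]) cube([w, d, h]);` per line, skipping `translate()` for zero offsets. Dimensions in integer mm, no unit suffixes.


translate([426, 128, 0]) cube([35, 382, 1403]);
translate([1336, 128, 0]) cube([35, 382, 1403]);
translate([461, 128, 0]) cube([875, 382, 30]);
translate([461, 128, 254]) cube([875, 382, 30]);
translate([461, 128, 508]) cube([875, 382, 30]);
translate([461, 128, 762]) cube([875, 382, 30]);
translate([461, 128, 1016]) cube([875, 382, 30]);
translate([461, 128, 1270]) cube([875, 382, 30]);


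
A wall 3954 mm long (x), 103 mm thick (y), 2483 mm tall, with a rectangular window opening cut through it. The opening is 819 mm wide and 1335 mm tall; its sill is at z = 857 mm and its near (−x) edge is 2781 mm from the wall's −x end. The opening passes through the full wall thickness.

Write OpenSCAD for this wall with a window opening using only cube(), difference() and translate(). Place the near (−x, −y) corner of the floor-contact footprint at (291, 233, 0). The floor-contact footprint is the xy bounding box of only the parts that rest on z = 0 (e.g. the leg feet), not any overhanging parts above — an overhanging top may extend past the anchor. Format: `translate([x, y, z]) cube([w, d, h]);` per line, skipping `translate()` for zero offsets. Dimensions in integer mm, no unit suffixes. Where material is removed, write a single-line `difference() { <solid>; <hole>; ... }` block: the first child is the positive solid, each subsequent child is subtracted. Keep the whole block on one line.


difference() { translate([291, 233, 0]) cube([3954, 103, 2483]); translate([3072, 233, 857]) cube([819, 103, 1335]); }


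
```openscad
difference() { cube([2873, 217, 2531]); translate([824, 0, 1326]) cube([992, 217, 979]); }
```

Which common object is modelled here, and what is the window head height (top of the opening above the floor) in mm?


A wall with a window opening. The window head height is 2305 mm.

A wall with a rectangular opening subtracted — a window. Sill at z = 1326, opening 979 mm tall, so the head is at 1326 + 979 = 2305 mm.


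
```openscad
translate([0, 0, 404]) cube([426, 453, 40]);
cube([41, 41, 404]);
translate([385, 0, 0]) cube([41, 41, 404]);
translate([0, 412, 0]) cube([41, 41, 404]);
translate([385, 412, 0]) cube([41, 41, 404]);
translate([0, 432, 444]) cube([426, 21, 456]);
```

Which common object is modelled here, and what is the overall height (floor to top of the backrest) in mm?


A chair. The overall height is 900 mm.

A slab on four corner posts with a tall panel at the back — a chair. The seat slab sits at z = 404 with thickness 40, and the 456 mm backrest starts at the seat top, so the overall height is 404 + 40 + 456 = 900 mm.


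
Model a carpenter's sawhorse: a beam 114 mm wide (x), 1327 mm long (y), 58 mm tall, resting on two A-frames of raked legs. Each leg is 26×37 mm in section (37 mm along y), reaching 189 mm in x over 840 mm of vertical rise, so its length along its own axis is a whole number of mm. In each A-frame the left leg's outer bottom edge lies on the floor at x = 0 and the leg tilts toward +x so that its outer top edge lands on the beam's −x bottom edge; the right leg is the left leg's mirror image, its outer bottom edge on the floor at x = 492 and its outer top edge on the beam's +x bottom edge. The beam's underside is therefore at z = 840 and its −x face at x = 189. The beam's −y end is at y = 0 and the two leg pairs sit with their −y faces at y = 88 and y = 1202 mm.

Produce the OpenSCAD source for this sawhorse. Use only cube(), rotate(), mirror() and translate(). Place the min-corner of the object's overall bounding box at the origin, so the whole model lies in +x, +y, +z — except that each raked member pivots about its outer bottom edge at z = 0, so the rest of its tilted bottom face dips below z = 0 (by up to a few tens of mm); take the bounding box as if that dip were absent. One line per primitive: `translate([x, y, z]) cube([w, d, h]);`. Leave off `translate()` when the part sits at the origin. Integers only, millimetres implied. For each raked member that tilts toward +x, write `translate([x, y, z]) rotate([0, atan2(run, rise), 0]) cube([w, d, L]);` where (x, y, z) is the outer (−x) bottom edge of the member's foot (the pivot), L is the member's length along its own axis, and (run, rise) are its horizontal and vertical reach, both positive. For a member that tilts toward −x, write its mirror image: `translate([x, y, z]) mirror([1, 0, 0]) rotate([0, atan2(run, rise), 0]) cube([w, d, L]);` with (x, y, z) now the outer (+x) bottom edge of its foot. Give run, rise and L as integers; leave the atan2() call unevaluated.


translate([189, 0, 840]) cube([114, 1327, 58]);
translate([0, 88, 0]) rotate([0, atan2(189, 840), 0]) cube([26, 37, 861]);
translate([492, 88, 0]) mirror([1, 0, 0]) rotate([0, atan2(189, 840), 0]) cube([26, 37, 861]);
translate([0, 1202, 0]) rotate([0, atan2(189, 840), 0]) cube([26, 37, 861]);
translate([492, 1202, 0]) mirror([1, 0, 0]) rotate([0, atan2(189, 840), 0]) cube([26, 37, 861]);


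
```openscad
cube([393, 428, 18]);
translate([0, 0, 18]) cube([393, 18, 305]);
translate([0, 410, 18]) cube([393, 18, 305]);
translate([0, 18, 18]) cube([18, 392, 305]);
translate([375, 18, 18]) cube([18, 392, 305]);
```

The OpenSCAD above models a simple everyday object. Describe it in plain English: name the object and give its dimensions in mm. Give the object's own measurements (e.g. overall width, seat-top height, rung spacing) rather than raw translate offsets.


An open-topped rectangular box: outside dimensions 393×428×323 mm, with a uniform wall and base thickness of 18 mm. The base is a full 393×428 slab on the floor; four walls sit on top of the base. The front and back walls (the −y and +y sides) span the full width; the two side walls fit between them.


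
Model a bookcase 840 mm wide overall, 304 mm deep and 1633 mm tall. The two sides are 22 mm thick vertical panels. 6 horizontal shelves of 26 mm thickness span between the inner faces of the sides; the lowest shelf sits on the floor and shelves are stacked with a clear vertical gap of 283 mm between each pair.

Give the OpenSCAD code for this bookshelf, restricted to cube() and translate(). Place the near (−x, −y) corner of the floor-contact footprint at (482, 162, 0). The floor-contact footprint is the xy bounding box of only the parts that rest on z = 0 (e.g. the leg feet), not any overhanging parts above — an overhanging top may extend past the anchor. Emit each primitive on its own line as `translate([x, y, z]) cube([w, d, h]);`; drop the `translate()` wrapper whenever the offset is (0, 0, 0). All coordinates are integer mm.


translate([482, 162, 0]) cube([22, 304, 1633]);
translate([1300, 162, 0]) cube([22, 304, 1633]);
translate([504, 162, 0]) cube([796, 304, 26]);
translate([504, 162, 309]) cube([796, 304, 26]);
translate([504, 162, 618]) cube([796, 304, 26]);
translate([504, 162, 927]) cube([796, 304, 26]);
translate([504, 162, 1236]) cube([796, 304, 26]);
translate([504, 162, 1545]) cube([796, 304, 26]);


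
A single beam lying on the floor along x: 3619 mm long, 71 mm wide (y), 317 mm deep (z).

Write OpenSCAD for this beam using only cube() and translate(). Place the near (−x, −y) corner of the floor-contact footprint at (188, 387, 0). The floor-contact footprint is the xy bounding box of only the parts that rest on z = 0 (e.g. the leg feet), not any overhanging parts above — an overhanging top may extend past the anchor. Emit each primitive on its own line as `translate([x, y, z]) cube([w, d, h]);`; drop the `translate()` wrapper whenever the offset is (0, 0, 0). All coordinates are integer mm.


translate([188, 387, 0]) cube([3619, 71, 317]);


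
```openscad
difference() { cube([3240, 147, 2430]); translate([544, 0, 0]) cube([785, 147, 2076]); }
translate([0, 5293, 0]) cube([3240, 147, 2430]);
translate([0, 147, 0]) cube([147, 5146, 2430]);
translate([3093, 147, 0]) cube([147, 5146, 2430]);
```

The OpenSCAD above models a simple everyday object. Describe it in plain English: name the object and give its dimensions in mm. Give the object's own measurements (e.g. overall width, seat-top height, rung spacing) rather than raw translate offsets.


A single room: four walls, each 2430 mm tall and 147 mm thick, enclosing an outside footprint 3240×5440 mm (x × y), no floor or roof. The front and back walls (−y and +y sides) run the full x-width; the side walls fit between their inner faces. A door opening 785 mm wide and 2076 mm tall is cut through the front wall from the floor up, its −x edge 544 mm from the wall's −x end.


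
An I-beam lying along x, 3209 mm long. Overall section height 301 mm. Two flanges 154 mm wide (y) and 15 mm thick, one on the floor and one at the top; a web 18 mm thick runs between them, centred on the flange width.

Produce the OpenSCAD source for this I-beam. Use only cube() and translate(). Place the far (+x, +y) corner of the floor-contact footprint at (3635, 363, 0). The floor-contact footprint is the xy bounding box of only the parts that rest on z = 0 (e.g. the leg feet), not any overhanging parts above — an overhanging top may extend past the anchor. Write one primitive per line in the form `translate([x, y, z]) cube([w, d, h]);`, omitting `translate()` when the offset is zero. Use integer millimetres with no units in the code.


translate([426, 209, 0]) cube([3209, 154, 15]);
translate([426, 277, 15]) cube([3209, 18, 271]);
translate([426, 209, 286]) cube([3209, 154, 15]);


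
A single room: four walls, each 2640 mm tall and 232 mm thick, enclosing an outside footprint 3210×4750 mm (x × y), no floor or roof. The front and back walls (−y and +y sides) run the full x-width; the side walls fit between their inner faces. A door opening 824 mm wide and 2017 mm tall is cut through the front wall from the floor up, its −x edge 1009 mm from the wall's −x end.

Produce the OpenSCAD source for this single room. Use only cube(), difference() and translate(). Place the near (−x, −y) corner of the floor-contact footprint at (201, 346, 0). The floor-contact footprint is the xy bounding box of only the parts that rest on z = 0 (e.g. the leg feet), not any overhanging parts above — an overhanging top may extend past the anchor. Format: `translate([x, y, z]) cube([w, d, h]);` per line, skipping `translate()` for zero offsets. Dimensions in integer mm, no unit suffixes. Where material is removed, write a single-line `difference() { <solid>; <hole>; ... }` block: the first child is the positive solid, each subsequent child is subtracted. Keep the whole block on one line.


difference() { translate([201, 346, 0]) cube([3210, 232, 2640]); translate([1210, 346, 0]) cube([824, 232, 2017]); }
translate([201, 4864, 0]) cube([3210, 232, 2640]);
translate([201, 578, 0]) cube([232, 4286, 2640]);
translate([3179, 578, 0]) cube([232, 4286, 2640]);


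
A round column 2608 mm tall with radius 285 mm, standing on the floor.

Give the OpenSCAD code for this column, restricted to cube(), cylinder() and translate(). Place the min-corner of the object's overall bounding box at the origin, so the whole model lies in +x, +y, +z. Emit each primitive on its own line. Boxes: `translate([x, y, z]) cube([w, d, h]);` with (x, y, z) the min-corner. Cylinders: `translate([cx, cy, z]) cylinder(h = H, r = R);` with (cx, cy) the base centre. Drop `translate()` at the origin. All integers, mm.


translate([285, 285, 0]) cylinder(h = 2608, r = 285);


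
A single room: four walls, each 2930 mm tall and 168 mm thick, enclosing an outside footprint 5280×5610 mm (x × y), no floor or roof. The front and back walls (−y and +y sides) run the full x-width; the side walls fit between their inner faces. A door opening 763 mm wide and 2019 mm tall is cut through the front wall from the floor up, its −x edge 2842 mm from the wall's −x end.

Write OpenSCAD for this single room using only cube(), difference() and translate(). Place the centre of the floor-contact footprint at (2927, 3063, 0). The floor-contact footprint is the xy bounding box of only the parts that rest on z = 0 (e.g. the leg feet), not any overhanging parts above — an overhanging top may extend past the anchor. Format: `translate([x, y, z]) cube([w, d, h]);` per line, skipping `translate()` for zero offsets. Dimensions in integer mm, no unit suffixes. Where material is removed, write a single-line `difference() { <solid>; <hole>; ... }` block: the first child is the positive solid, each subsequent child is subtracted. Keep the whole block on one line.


difference() { translate([287, 258, 0]) cube([5280, 168, 2930]); translate([3129, 258, 0]) cube([763, 168, 2019]); }
translate([287, 5700, 0]) cube([5280, 168, 2930]);
translate([287, 426, 0]) cube([168, 5274, 2930]);
translate([5399, 426, 0]) cube([168, 5274, 2930]);


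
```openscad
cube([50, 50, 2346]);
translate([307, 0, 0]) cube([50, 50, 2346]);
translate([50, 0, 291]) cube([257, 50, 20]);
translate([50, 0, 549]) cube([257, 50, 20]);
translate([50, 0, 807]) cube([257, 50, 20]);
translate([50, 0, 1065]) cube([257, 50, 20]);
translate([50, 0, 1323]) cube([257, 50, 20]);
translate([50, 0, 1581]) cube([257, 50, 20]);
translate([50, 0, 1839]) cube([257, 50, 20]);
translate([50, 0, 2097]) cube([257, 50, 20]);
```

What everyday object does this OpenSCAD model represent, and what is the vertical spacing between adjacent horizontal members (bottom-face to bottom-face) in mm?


A ladder. The rung spacing is 258 mm.

Two tall 50×50 posts with 8 short bars between them — a ladder. Adjacent rungs sit at z = 291 and z = 549, so the spacing is 549 − 291 = 258 mm.


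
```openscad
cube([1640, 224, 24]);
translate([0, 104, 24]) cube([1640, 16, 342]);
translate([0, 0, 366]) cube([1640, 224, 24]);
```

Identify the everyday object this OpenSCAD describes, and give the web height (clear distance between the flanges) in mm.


An I-beam. The web height is 342 mm.

Two wide flanges with a thin centred web — an I-beam. Overall 390 mm minus two 24 mm flanges gives a web of 390 − 2·24 = 342 mm.


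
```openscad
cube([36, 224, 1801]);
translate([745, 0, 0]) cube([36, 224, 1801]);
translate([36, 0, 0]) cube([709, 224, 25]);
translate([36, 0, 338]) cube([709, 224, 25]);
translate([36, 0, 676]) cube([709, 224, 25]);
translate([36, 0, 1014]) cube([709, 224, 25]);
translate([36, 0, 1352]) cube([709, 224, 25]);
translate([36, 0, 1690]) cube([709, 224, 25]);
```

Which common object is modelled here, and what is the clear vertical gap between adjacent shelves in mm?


A bookshelf. The clear shelf gap is 313 mm.

Two tall side panels with 6 horizontal boards between them — a bookshelf. The first two shelf undersides are at z = 0 and z = 338; with shelf thickness 25, the clear gap is 338 − 0 − 25 = 313 mm.


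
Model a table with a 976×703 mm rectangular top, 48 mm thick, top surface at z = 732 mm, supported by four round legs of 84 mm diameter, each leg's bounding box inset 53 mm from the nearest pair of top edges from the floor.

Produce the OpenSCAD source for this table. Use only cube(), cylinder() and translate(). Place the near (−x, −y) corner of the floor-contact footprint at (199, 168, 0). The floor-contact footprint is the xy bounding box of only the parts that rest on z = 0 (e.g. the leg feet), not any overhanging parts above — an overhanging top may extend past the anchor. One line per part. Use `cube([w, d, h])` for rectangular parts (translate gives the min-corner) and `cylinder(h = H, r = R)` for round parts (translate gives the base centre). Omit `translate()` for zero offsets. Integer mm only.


// leg_h = 732 - 48 = 684
translate([146, 115, 684]) cube([976, 703, 48]);
translate([241, 210, 0]) cylinder(h = 684, r = 42);
translate([1027, 210, 0]) cylinder(h = 684, r = 42);
translate([241, 723, 0]) cylinder(h = 684, r = 42);
translate([1027, 723, 0]) cylinder(h = 684, r = 42);


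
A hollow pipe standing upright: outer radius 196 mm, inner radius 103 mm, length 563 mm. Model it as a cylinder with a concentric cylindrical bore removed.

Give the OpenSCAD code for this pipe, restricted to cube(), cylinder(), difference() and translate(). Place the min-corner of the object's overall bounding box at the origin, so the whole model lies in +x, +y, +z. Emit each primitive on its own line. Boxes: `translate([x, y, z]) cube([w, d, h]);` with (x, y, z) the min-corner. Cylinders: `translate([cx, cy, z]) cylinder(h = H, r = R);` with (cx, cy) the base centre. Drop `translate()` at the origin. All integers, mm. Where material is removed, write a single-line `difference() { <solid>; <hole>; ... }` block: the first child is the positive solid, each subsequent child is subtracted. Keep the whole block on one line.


difference() { translate([196, 196, 0]) cylinder(h = 563, r = 196); translate([196, 196, 0]) cylinder(h = 563, r = 103); }


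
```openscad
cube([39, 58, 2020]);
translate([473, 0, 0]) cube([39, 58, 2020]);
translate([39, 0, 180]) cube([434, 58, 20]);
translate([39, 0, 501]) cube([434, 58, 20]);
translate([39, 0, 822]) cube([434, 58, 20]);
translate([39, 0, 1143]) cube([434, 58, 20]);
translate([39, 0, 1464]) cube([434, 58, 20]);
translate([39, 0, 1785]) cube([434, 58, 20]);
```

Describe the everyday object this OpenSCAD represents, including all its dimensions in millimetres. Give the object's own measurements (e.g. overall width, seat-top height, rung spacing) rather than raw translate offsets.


A straight ladder. Two 39×58 mm vertical rails, 2020 mm tall, stand 512 mm apart (outside-to-outside) with their front faces coplanar on the −y side. 6 rungs, each 58 mm deep and 20 mm tall, span between the inner faces of the rails, front faces flush with the rails. The lowest rung's underside is at z = 180 mm and rungs are spaced 321 mm apart (underside to underside).


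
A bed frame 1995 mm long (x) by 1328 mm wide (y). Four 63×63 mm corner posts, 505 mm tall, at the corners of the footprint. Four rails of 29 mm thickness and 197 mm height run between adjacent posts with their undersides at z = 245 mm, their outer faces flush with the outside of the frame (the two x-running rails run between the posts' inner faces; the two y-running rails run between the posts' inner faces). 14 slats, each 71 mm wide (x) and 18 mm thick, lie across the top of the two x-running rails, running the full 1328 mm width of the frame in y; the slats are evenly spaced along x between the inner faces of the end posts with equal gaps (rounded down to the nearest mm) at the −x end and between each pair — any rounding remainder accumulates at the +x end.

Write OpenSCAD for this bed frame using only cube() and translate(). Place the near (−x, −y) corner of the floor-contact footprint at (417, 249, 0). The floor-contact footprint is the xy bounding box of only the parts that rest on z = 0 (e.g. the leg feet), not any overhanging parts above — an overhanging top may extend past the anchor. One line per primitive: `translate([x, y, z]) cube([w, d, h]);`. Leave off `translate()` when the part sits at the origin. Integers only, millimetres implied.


translate([417, 249, 0]) cube([63, 63, 505]);
translate([417, 1514, 0]) cube([63, 63, 505]);
translate([2349, 249, 0]) cube([63, 63, 505]);
translate([2349, 1514, 0]) cube([63, 63, 505]);
translate([480, 249, 245]) cube([1869, 29, 197]);
translate([480, 1548, 245]) cube([1869, 29, 197]);
translate([417, 312, 245]) cube([29, 1202, 197]);
translate([2383, 312, 245]) cube([29, 1202, 197]);
translate([538, 249, 442]) cube([71, 1328, 18]);
translate([667, 249, 442]) cube([71, 1328, 18]);
translate([796, 249, 442]) cube([71, 1328, 18]);
translate([925, 249, 442]) cube([71, 1328, 18]);
translate([1054, 249, 442]) cube([71, 1328, 18]);
translate([1183, 249, 442]) cube([71, 1328, 18]);
translate([1312, 249, 442]) cube([71, 1328, 18]);
translate([1441, 249, 442]) cube([71, 1328, 18]);
translate([1570, 249, 442]) cube([71, 1328, 18]);
translate([1699, 249, 442]) cube([71, 1328, 18]);
translate([1828, 249, 442]) cube([71, 1328, 18]);
translate([1957, 249, 442]) cube([71, 1328, 18]);
translate([2086, 249, 442]) cube([71, 1328, 18]);
translate([2215, 249, 442]) cube([71, 1328, 18]);


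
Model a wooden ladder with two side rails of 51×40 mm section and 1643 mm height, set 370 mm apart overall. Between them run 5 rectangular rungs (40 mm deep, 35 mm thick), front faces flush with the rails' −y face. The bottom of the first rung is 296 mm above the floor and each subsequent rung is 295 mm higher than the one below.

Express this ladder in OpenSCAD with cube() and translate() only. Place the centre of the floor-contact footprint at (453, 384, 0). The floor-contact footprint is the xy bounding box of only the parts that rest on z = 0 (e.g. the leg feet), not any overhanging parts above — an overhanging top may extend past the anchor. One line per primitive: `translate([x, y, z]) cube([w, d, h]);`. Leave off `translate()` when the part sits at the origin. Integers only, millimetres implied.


// rung span = 370 - 2*51 = 268
// rung[k] z = 296 + k*295
translate([268, 364, 0]) cube([51, 40, 1643]);
translate([587, 364, 0]) cube([51, 40, 1643]);
translate([319, 364, 296]) cube([268, 40, 35]);
translate([319, 364, 591]) cube([268, 40, 35]);
translate([319, 364, 886]) cube([268, 40, 35]);
translate([319, 364, 1181]) cube([268, 40, 35]);
translate([319, 364, 1476]) cube([268, 40, 35]);


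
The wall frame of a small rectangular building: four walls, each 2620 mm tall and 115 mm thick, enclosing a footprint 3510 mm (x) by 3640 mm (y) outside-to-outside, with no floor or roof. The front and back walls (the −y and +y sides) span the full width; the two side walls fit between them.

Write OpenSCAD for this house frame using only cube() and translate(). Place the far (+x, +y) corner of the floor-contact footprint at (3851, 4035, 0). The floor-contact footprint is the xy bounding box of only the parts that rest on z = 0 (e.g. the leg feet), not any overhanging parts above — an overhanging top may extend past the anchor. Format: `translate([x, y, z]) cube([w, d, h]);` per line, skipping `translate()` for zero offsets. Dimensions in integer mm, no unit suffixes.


translate([341, 395, 0]) cube([3510, 115, 2620]);
translate([341, 3920, 0]) cube([3510, 115, 2620]);
translate([341, 510, 0]) cube([115, 3410, 2620]);
translate([3736, 510, 0]) cube([115, 3410, 2620]);


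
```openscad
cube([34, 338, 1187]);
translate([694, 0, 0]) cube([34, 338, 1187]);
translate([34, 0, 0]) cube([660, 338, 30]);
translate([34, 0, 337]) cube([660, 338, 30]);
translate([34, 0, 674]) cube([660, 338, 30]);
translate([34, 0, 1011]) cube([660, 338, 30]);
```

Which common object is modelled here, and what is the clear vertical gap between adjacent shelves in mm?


A bookshelf. The clear shelf gap is 307 mm.

Two tall side panels with 4 horizontal boards between them — a bookshelf. The first two shelf undersides are at z = 0 and z = 337; with shelf thickness 30, the clear gap is 337 − 0 − 30 = 307 mm.


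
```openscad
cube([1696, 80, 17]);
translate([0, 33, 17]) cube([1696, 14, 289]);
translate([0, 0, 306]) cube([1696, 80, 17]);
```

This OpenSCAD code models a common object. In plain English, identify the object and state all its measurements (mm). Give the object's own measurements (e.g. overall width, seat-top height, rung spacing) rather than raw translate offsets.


An I-beam lying along x, 1696 mm long. Overall section height 323 mm. Two flanges 80 mm wide (y) and 17 mm thick, one on the floor and one at the top; a web 14 mm thick runs between them, centred on the flange width.


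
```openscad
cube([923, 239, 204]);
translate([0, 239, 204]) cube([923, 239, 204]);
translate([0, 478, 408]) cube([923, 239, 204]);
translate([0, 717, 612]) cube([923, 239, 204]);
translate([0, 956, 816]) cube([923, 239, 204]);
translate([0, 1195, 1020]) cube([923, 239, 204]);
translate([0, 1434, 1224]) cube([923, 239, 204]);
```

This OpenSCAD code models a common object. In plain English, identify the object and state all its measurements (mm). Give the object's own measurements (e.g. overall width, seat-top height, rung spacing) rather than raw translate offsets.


A straight staircase of 7 solid steps. Each step is 923 mm wide (x), 239 mm deep (y, the going) and 204 mm tall (the rise). The first step rests on the floor; each subsequent step sits one going further in +y and one rise higher in +z, directly behind and above the previous step with no overlap.


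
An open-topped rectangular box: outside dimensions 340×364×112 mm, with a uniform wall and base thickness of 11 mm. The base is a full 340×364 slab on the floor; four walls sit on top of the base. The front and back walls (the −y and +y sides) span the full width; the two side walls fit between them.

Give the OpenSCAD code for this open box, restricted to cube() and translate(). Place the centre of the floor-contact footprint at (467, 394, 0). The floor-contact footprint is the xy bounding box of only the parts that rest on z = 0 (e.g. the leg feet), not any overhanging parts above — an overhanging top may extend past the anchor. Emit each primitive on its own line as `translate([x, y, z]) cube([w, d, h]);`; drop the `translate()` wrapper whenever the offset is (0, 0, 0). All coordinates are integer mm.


translate([297, 212, 0]) cube([340, 364, 11]);
translate([297, 212, 11]) cube([340, 11, 101]);
translate([297, 565, 11]) cube([340, 11, 101]);
translate([297, 223, 11]) cube([11, 342, 101]);
translate([626, 223, 11]) cube([11, 342, 101]);


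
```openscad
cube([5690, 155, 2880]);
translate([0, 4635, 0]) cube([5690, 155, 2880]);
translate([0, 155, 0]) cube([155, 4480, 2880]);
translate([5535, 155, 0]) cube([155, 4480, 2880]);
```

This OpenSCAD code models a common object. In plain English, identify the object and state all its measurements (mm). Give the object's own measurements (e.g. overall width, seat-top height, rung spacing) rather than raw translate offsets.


The wall frame of a small rectangular building: four walls, each 2880 mm tall and 155 mm thick, enclosing a footprint 5690 mm (x) by 4790 mm (y) outside-to-outside, with no floor or roof. The front and back walls (the −y and +y sides) span the full width; the two side walls fit between them.


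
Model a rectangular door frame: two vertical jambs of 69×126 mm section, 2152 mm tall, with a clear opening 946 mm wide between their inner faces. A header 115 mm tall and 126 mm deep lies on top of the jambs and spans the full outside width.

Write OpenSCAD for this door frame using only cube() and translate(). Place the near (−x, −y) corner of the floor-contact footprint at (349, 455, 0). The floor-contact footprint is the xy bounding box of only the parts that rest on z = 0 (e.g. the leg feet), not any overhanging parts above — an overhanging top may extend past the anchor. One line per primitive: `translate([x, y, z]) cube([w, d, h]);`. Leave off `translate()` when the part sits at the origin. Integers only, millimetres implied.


translate([349, 455, 0]) cube([69, 126, 2152]);
translate([1364, 455, 0]) cube([69, 126, 2152]);
translate([349, 455, 2152]) cube([1084, 126, 115]);


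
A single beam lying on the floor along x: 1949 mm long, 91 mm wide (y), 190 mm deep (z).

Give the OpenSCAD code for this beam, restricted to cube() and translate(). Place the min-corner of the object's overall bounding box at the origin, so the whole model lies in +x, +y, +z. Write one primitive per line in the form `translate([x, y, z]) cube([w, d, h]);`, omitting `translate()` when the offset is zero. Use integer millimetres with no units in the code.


cube([1949, 91, 190]);


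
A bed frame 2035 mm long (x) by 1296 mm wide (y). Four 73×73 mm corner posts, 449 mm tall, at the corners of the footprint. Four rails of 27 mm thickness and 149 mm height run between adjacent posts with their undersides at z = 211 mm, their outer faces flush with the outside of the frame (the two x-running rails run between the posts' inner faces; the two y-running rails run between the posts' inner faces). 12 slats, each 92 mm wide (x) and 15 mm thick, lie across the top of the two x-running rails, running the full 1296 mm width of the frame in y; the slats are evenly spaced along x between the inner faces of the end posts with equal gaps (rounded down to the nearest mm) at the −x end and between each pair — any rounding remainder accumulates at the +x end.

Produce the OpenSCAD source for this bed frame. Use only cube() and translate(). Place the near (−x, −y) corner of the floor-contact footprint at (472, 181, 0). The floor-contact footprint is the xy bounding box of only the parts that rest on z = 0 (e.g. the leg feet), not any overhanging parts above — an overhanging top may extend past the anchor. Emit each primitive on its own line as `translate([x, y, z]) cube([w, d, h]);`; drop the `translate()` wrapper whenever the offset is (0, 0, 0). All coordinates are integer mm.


// slat z = rail_z + rail_h = 211 + 149 = 360
// slat gap = ⌊(1889 − 12·92) / 13⌋ = 60
translate([472, 181, 0]) cube([73, 73, 449]);
translate([472, 1404, 0]) cube([73, 73, 449]);
translate([2434, 181, 0]) cube([73, 73, 449]);
translate([2434, 1404, 0]) cube([73, 73, 449]);
translate([545, 181, 211]) cube([1889, 27, 149]);
translate([545, 1450, 211]) cube([1889, 27, 149]);
translate([472, 254, 211]) cube([27, 1150, 149]);
translate([2480, 254, 211]) cube([27, 1150, 149]);
translate([605, 181, 360]) cube([92, 1296, 15]);
translate([757, 181, 360]) cube([92, 1296, 15]);
translate([909, 181, 360]) cube([92, 1296, 15]);
translate([1061, 181, 360]) cube([92, 1296, 15]);
translate([1213, 181, 360]) cube([92, 1296, 15]);
translate([1365, 181, 360]) cube([92, 1296, 15]);
translate([1517, 181, 360]) cube([92, 1296, 15]);
translate([1669, 181, 360]) cube([92, 1296, 15]);
translate([1821, 181, 360]) cube([92, 1296, 15]);
translate([1973, 181, 360]) cube([92, 1296, 15]);
translate([2125, 181, 360]) cube([92, 1296, 15]);
translate([2277, 181, 360]) cube([92, 1296, 15]);
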